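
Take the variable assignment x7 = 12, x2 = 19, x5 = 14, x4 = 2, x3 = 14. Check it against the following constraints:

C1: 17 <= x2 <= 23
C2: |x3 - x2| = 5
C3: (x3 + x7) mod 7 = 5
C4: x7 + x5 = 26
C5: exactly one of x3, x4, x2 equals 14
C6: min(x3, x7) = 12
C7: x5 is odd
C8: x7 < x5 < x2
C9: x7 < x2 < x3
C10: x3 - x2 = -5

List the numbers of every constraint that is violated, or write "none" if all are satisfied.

C1: x2 = 19 lies in [17, 23]  true
C2: |14 - 19| = 5  true
C3: x3 + x7 = 26; 26 mod 7 = 5  true
C4: x7 + x5 = 12 + 14 = 26  true
C5: x3=14, x4=2, x2=19; 1 of them equals 14  true
C6: min(14, 12) = 12  true
C7: x5 = 14 is even  false
C8: values 12 < 14 < 19  true
C9: values 12, 19, 14; x2 = 19 is not < x3 = 14  false
C10: x3 - x2 = 14 - 19 = -5  true

Constraints 7 and 9 are violated.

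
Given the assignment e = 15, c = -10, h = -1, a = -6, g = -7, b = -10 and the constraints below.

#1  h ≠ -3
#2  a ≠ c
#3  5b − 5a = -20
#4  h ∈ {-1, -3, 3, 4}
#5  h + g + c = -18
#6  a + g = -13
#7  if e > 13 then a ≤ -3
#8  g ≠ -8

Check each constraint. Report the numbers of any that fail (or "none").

#1 h = -1, and -1 ≠ -3  ✔
#2 a = -6, c = -10; distinct  ✔
#3 5b − 5a = 5(-10) − 5(-6) = -20  ✔
#4 h = -1 is in {-1, -3, 3, 4}  ✔
#5 h + g + c = -1 + (-7) + (-10) = -18  ✔
#6 a + g = -6 + (-7) = -13  ✔
#7 e = 15 > 13, so we need a ≤ -3; a = -6 ≤ -3  ✔
#8 g = -7, and -7 ≠ -8  ✔

None — every constraint holds.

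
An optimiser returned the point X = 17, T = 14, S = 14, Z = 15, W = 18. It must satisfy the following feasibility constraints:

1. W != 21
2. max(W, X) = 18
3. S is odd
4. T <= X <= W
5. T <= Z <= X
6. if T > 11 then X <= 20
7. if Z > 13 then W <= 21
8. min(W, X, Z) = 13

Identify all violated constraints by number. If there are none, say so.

Constraints 3 and 8 are violated.

1. W = 18, and 18 ≠ 21 — OK.
2. max(18, 17) = 18 — OK.
3. S = 14 is even — violated.
4. values 14 <= 17 <= 18 — OK.
5. values 14 <= 15 <= 17 — OK.
6. T = 14 > 11, so we need X ≤ 20; X = 17 ≤ 20 — OK.
7. Z = 15 > 13, so we need W ≤ 21; W = 18 ≤ 21 — OK.
8. min(18, 17, 15) = 15, not 13 — violated.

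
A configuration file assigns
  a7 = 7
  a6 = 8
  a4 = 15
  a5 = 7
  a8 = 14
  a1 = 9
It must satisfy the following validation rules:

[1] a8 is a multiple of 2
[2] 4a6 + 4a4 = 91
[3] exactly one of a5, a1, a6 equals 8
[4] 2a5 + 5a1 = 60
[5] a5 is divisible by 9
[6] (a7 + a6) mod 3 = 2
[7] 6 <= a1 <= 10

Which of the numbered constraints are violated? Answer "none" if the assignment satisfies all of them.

The assignment fails constraints 2, 4, 5, and 6.

[1] 14 / 2 = 7, so 2 divides 14  OK
[2] 4a6 + 4a4 = 4(8) + 4(15) = 92, not 91  FAIL
[3] a5=7, a1=9, a6=8; 1 of them equals 8  OK
[4] 2a5 + 5a1 = 2(7) + 5(9) = 59, not 60  FAIL
[5] 7 = 9*0 + 7, so 9 does not divide 7  FAIL
[6] a7 + a6 = 15; 15 mod 3 = 0, not 2  FAIL
[7] a1 = 9 lies in [6, 10]  OK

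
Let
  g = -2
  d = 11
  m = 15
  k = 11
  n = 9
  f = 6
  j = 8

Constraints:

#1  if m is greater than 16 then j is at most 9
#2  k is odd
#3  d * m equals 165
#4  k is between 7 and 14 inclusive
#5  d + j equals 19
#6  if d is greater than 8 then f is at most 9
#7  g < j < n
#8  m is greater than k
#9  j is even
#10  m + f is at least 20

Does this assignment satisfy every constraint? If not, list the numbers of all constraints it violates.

The assignment satisfies every constraint.

#1 m = 15, not > 16; antecedent false, conditional vacuously true — holds.
#2 k = 11 is odd — holds.
#3 d * m = 11 * 15 = 165 — holds.
#4 k = 11 lies in [7, 14] — holds.
#5 d + j = 11 + 8 = 19 — holds.
#6 d = 11 > 8, so we need f ≤ 9; f = 6 ≤ 9 — holds.
#7 values -2 < 8 < 9 — holds.
#8 m = 15, k = 11; 15 > 11 — holds.
#9 j = 8 is even — holds.
#10 m + f = 15 + 6 = 21; 21 ≥ 20 — holds.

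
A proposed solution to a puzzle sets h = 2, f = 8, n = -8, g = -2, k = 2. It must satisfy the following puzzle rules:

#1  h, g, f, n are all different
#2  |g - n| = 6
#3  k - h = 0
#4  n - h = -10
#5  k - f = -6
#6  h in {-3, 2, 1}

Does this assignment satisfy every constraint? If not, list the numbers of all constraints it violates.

#1 values 2, -2, 8, -8 are pairwise distinct — satisfied.
#2 |-2 - (-8)| = 6 — satisfied.
#3 k - h = 2 - 2 = 0 — satisfied.
#4 n - h = -8 - 2 = -10 — satisfied.
#5 k - f = 2 - 8 = -6 — satisfied.
#6 h = 2 is in {-3, 2, 1} — satisfied.

The assignment satisfies every constraint.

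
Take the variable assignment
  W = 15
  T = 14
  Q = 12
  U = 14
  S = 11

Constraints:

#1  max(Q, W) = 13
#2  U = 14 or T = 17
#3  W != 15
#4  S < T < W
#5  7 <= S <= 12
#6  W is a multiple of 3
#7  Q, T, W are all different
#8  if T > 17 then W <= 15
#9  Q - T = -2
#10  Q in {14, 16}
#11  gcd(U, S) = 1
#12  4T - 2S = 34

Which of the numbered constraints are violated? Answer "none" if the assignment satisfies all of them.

The assignment fails constraints 1, 3, and 10.

#1 max(12, 15) = 15, not 13  fails
#2 U = 14 = 14 (first disjunct)  holds
#3 W = 15, but 15 is required to differ  fails
#4 values 11 < 14 < 15  holds
#5 S = 11 lies in [7, 12]  holds
#6 15 / 3 = 5, so 3 divides 15  holds
#7 values 12, 14, 15 are pairwise distinct  holds
#8 T = 14, not > 17; antecedent false, conditional vacuously true  holds
#9 Q - T = 12 - 14 = -2  holds
#10 Q = 12 is not in {14, 16}  fails
#11 gcd(14, 11) = 1  holds
#12 4T - 2S = 4(14) - 2(11) = 34  holds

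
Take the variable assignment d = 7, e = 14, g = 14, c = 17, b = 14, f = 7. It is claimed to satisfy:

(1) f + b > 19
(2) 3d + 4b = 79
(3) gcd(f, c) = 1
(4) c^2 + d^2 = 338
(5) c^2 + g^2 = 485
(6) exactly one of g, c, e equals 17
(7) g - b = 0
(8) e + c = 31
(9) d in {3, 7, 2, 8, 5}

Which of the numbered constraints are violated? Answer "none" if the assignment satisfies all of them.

(1) f + b = 7 + 14 = 21; 21 > 19  ✓
(2) 3d + 4b = 3(7) + 4(14) = 77, not 79  ✗
(3) gcd(7, 17) = 1  ✓
(4) c^2 + d^2 = 17^2 + 7^2 = 289 + 49 = 338  ✓
(5) c^2 + g^2 = 17^2 + 14^2 = 289 + 196 = 485  ✓
(6) g=14, c=17, e=14; 1 of them equals 17  ✓
(7) g - b = 14 - 14 = 0  ✓
(8) e + c = 14 + 17 = 31  ✓
(9) d = 7 is in {3, 7, 2, 8, 5}  ✓

Constraint 2 is violated.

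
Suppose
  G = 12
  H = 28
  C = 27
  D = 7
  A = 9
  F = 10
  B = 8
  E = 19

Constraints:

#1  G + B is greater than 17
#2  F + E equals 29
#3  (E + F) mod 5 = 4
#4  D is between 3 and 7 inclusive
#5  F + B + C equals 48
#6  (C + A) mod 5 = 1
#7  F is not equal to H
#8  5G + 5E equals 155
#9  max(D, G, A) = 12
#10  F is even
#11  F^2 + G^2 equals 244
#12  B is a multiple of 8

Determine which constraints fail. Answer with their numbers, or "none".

#1 G + B = 12 + 8 = 20; 20 > 17  ✓
#2 F + E = 10 + 19 = 29  ✓
#3 E + F = 29; 29 mod 5 = 4  ✓
#4 D = 7 lies in [3, 7]  ✓
#5 F + B + C = 10 + 8 + 27 = 45, not 48  ✗
#6 C + A = 36; 36 mod 5 = 1  ✓
#7 F = 10, H = 28; distinct  ✓
#8 5G + 5E = 5(12) + 5(19) = 155  ✓
#9 max(7, 12, 9) = 12  ✓
#10 F = 10 is even  ✓
#11 F^2 + G^2 = 10^2 + 12^2 = 100 + 144 = 244  ✓
#12 8 / 8 = 1, so 8 divides 8  ✓

The assignment fails constraint 5.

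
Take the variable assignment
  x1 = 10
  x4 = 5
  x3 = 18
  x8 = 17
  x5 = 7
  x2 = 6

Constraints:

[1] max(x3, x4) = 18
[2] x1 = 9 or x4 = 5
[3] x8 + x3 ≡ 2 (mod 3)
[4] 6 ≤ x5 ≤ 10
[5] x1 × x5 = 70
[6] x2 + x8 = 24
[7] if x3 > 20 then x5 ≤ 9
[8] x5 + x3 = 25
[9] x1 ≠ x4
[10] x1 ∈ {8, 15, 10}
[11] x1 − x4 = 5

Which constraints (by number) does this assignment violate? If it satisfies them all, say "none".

The assignment fails constraint 6.

[1] max(18, 5) = 18 — OK.
[2] x1 = 10 ≠ 9, but x4 = 5 = 5 (second disjunct) — OK.
[3] x8 + x3 = 35; 35 mod 3 = 2 — OK.
[4] x5 = 7 lies in [6, 10] — OK.
[5] x1 × x5 = 10 × 7 = 70 — OK.
[6] x2 + x8 = 6 + 17 = 23, not 24 — violated.
[7] x3 = 18, not > 20; antecedent false, conditional vacuously true — OK.
[8] x5 + x3 = 7 + 18 = 25 — OK.
[9] x1 = 10, x4 = 5; distinct — OK.
[10] x1 = 10 is in {8, 15, 10} — OK.
[11] x1 − x4 = 10 − 5 = 5 — OK.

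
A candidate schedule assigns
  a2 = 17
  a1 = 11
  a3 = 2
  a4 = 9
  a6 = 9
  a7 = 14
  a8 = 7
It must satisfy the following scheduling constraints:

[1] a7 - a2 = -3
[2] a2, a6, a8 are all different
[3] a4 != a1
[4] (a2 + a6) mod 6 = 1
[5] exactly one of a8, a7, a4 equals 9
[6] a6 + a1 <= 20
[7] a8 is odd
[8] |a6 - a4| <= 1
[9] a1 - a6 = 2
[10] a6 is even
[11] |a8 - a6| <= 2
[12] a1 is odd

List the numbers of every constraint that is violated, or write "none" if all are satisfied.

Violated: 4 and 10.

[1] a7 - a2 = 14 - 17 = -3 — holds.
[2] values 17, 9, 7 are pairwise distinct — holds.
[3] a4 = 9, a1 = 11; distinct — holds.
[4] a2 + a6 = 26; 26 mod 6 = 2, not 1 — fails.
[5] a8=7, a7=14, a4=9; 1 of them equals 9 — holds.
[6] a6 + a1 = 9 + 11 = 20; 20 ≤ 20 — holds.
[7] a8 = 7 is odd — holds.
[8] |9 - 9| = 0; 0 ≤ 1 — holds.
[9] a1 - a6 = 11 - 9 = 2 — holds.
[10] a6 = 9 is odd — fails.
[11] |7 - 9| = 2; 2 ≤ 2 — holds.
[12] a1 = 11 is odd — holds.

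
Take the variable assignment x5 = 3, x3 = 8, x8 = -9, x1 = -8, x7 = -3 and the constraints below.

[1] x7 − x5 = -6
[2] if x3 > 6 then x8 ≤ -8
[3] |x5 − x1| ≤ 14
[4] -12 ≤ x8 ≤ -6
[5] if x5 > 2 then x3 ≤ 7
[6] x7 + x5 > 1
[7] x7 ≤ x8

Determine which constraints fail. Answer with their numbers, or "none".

Constraints 5, 6, and 7 are violated.

[1] x7 − x5 = -3 − 3 = -6  ✔
[2] x3 = 8 > 6, so we need x8 ≤ -8; x8 = -9 ≤ -8  ✔
[3] |3 − (-8)| = 11; 11 ≤ 14  ✔
[4] x8 = -9 lies in [-12, -6]  ✔
[5] x5 = 3 > 2, so we need x3 ≤ 7; but x3 = 8 > 7  ✘
[6] x7 + x5 = -3 + 3 = 0; 0 ≤ 1, bound 1 not met  ✘
[7] x7 = -3, x8 = -9; -3 > -9 (want ≤)  ✘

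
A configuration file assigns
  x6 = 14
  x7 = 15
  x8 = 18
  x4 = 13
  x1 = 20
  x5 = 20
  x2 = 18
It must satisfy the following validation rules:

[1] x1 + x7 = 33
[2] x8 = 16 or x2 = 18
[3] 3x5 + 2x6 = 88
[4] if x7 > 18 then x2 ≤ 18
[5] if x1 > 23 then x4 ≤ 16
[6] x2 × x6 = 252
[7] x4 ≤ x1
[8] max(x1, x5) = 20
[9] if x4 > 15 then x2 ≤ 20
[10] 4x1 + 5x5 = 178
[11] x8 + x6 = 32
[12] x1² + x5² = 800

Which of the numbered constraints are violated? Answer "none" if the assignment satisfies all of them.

[1] x1 + x7 = 20 + 15 = 35, not 33  FAIL
[2] x8 = 18 ≠ 16, but x2 = 18 = 18 (second disjunct)  OK
[3] 3x5 + 2x6 = 3(20) + 2(14) = 88  OK
[4] x7 = 15, not > 18; antecedent false, conditional vacuously true  OK
[5] x1 = 20, not > 23; antecedent false, conditional vacuously true  OK
[6] x2 × x6 = 18 × 14 = 252  OK
[7] x4 = 13, x1 = 20; 13 ≤ 20  OK
[8] max(20, 20) = 20  OK
[9] x4 = 13, not > 15; antecedent false, conditional vacuously true  OK
[10] 4x1 + 5x5 = 4(20) + 5(20) = 180, not 178  FAIL
[11] x8 + x6 = 18 + 14 = 32  OK
[12] x1² + x5² = 20² + 20² = 400 + 400 = 800  OK

Violated: 1 and 10.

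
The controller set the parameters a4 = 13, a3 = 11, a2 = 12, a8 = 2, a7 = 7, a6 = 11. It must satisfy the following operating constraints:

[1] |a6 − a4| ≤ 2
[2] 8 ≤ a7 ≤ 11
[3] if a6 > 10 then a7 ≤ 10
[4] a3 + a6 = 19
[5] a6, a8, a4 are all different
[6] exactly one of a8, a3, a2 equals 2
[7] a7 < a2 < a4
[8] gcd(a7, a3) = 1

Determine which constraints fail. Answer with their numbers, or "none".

Constraints 2, 4 are violated.

[1] |11 − 13| = 2; 2 ≤ 2  true
[2] a7 = 7 is outside [8, 11]  false
[3] a6 = 11 > 10, so we need a7 ≤ 10; a7 = 7 ≤ 10  true
[4] a3 + a6 = 11 + 11 = 22, not 19  false
[5] values 11, 2, 13 are pairwise distinct  true
[6] a8=2, a3=11, a2=12; 1 of them equals 2  true
[7] values 7 < 12 < 13  true
[8] gcd(7, 11) = 1  true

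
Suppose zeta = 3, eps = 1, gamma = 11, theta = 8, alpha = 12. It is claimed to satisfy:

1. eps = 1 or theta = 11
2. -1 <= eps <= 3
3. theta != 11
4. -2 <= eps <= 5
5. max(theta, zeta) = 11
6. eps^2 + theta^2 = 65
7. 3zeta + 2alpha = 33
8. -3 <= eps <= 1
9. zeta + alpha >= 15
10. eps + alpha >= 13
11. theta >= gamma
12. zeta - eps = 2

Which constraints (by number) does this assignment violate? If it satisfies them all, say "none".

The assignment fails constraints 5 and 11.

1. eps = 1 = 1 (first disjunct)  ✓
2. eps = 1 lies in [-1, 3]  ✓
3. theta = 8, and 8 ≠ 11  ✓
4. eps = 1 lies in [-2, 5]  ✓
5. max(8, 3) = 8, not 11  ✗
6. eps^2 + theta^2 = 1^2 + 8^2 = 1 + 64 = 65  ✓
7. 3zeta + 2alpha = 3(3) + 2(12) = 33  ✓
8. eps = 1 lies in [-3, 1]  ✓
9. zeta + alpha = 3 + 12 = 15; 15 ≥ 15  ✓
10. eps + alpha = 1 + 12 = 13; 13 ≥ 13  ✓
11. theta = 8, gamma = 11; 8 < 11 (want ≥)  ✗
12. zeta - eps = 3 - 1 = 2  ✓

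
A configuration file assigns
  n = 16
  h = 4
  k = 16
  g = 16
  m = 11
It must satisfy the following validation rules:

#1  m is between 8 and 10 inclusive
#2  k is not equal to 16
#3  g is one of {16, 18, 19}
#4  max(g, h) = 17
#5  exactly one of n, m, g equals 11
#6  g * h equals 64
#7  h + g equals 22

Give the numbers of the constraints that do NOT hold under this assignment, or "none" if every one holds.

#1 m = 11 is outside [8, 10] — does not hold.
#2 k = 16, but 16 is required to differ — does not hold.
#3 g = 16 is in {16, 18, 19} — holds.
#4 max(16, 4) = 16, not 17 — does not hold.
#5 n=16, m=11, g=16; 1 of them equals 11 — holds.
#6 g * h = 16 * 4 = 64 — holds.
#7 h + g = 4 + 16 = 20, not 22 — does not hold.

Constraints 1, 2, 4, and 7 do not hold.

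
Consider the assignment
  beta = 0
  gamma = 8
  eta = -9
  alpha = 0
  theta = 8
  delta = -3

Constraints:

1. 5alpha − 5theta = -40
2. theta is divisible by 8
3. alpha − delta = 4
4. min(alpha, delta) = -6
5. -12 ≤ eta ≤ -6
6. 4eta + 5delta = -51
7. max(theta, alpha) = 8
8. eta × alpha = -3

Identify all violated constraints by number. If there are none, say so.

No — constraints 3, 4, and 8 are not satisfied.

1. 5alpha − 5theta = 5(0) − 5(8) = -40  yes
2. 8 / 8 = 1, so 8 divides 8  yes
3. alpha − delta = 0 − (-3) = 3, not 4  no
4. min(0, -3) = -3, not -6  no
5. eta = -9 lies in [-12, -6]  yes
6. 4eta + 5delta = 4(-9) + 5(-3) = -51  yes
7. max(8, 0) = 8  yes
8. eta × alpha = -9 × 0 = 0, not -3  no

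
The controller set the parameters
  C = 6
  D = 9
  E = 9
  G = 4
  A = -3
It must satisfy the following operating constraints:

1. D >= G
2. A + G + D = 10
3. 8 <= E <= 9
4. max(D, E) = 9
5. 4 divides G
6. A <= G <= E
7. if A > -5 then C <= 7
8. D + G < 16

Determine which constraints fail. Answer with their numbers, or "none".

1. D = 9, G = 4; 9 ≥ 4  ✓
2. A + G + D = -3 + 4 + 9 = 10  ✓
3. E = 9 lies in [8, 9]  ✓
4. max(9, 9) = 9  ✓
5. 4 / 4 = 1, so 4 divides 4  ✓
6. values -3 <= 4 <= 9  ✓
7. A = -3 > -5, so we need C ≤ 7; C = 6 ≤ 7  ✓
8. D + G = 9 + 4 = 13; 13 < 16  ✓

Yes — all constraints hold.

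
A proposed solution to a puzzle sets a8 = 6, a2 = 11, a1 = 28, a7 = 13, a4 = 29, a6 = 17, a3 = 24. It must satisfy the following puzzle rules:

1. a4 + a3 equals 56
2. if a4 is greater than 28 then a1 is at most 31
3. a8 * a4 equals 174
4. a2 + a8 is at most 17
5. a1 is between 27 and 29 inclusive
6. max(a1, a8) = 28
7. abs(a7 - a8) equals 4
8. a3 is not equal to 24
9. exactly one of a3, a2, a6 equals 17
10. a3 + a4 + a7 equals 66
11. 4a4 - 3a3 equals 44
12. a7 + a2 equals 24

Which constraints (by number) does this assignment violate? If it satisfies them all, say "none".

1. a4 + a3 = 29 + 24 = 53, not 56 — violated.
2. a4 = 29 > 28, so we need a1 ≤ 31; a1 = 28 ≤ 31 — OK.
3. a8 * a4 = 6 * 29 = 174 — OK.
4. a2 + a8 = 11 + 6 = 17; 17 ≤ 17 — OK.
5. a1 = 28 lies in [27, 29] — OK.
6. max(28, 6) = 28 — OK.
7. abs(13 - 6) = 7, not 4 — violated.
8. a3 = 24, but 24 is required to differ — violated.
9. a3=24, a2=11, a6=17; 1 of them equals 17 — OK.
10. a3 + a4 + a7 = 24 + 29 + 13 = 66 — OK.
11. 4a4 - 3a3 = 4(29) - 3(24) = 44 — OK.
12. a7 + a2 = 13 + 11 = 24 — OK.

Constraints 1, 7, and 8 are violated.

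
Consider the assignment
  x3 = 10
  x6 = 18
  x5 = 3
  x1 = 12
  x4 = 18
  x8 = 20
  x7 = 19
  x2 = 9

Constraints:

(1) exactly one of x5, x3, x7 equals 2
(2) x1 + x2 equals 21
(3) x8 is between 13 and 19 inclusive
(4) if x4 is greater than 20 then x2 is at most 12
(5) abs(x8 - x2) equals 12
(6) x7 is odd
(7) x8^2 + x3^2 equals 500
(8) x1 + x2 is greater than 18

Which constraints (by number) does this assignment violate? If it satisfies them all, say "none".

(1) x5=3, x3=10, x7=19; 0 of them equal 2, not exactly one — violated.
(2) x1 + x2 = 12 + 9 = 21 — satisfied.
(3) x8 = 20 is outside [13, 19] — violated.
(4) x4 = 18, not > 20; antecedent false, conditional vacuously true — satisfied.
(5) abs(20 - 9) = 11, not 12 — violated.
(6) x7 = 19 is odd — satisfied.
(7) x8^2 + x3^2 = 20^2 + 10^2 = 400 + 100 = 500 — satisfied.
(8) x1 + x2 = 12 + 9 = 21; 21 > 18 — satisfied.

Violated: 1, 3, 5.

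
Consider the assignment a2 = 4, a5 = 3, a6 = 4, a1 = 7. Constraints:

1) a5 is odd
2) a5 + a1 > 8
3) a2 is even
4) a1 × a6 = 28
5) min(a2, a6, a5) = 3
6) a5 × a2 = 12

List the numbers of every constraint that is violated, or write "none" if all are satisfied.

No violations.

1) a5 = 3 is odd — OK.
2) a5 + a1 = 3 + 7 = 10; 10 > 8 — OK.
3) a2 = 4 is even — OK.
4) a1 × a6 = 7 × 4 = 28 — OK.
5) min(4, 4, 3) = 3 — OK.
6) a5 × a2 = 3 × 4 = 12 — OK.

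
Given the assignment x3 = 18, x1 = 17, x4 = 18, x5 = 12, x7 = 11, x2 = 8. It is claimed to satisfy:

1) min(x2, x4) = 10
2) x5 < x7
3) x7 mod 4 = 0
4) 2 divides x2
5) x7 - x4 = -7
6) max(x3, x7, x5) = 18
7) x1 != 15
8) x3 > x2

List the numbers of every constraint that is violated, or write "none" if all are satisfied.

1) min(8, 18) = 8, not 10 — violated.
2) x5 = 12, x7 = 11; 12 ≥ 11 (want <) — violated.
3) 11 mod 4 = 3, not 0 — violated.
4) 8 / 2 = 4, so 2 divides 8 — OK.
5) x7 - x4 = 11 - 18 = -7 — OK.
6) max(18, 11, 12) = 18 — OK.
7) x1 = 17, and 17 ≠ 15 — OK.
8) x3 = 18, x2 = 8; 18 > 8 — OK.

Constraints 1, 2, and 3 do not hold.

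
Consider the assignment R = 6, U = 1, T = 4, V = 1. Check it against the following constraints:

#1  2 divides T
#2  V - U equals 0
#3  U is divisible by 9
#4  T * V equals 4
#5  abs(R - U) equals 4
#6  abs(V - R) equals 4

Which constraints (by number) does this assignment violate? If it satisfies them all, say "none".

#1 4 / 2 = 2, so 2 divides 4  holds
#2 V - U = 1 - 1 = 0  holds
#3 1 = 9*0 + 1, so 9 does not divide 1  fails
#4 T * V = 4 * 1 = 4  holds
#5 abs(6 - 1) = 5, not 4  fails
#6 abs(1 - 6) = 5, not 4  fails

No — constraints 3, 5, and 6 are not satisfied.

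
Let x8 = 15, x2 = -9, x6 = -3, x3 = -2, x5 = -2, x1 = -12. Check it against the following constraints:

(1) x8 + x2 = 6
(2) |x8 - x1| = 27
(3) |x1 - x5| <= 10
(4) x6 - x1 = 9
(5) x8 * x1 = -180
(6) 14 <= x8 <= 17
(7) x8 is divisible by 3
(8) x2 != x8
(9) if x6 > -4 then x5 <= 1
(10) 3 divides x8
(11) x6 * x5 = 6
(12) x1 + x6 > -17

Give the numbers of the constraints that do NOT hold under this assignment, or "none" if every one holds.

The assignment satisfies every constraint.

(1) x8 + x2 = 15 + (-9) = 6  ✔
(2) |15 - (-12)| = 27  ✔
(3) |-12 - (-2)| = 10; 10 ≤ 10  ✔
(4) x6 - x1 = -3 - (-12) = 9  ✔
(5) x8 * x1 = 15 * (-12) = -180  ✔
(6) x8 = 15 lies in [14, 17]  ✔
(7) 15 / 3 = 5, so 3 divides 15  ✔
(8) x2 = -9, x8 = 15; distinct  ✔
(9) x6 = -3 > -4, so we need x5 ≤ 1; x5 = -2 ≤ 1  ✔
(10) 15 / 3 = 5, so 3 divides 15  ✔
(11) x6 * x5 = -3 * (-2) = 6  ✔
(12) x1 + x6 = -12 + (-3) = -15; -15 > -17  ✔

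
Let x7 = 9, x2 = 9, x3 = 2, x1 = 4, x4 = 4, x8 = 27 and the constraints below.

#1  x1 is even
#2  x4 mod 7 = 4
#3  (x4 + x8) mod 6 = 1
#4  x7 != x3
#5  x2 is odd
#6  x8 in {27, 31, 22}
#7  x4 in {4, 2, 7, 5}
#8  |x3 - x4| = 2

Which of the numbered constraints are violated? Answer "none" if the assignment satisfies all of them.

Yes — all constraints hold.

#1 x1 = 4 is even  ✔
#2 4 mod 7 = 4  ✔
#3 x4 + x8 = 31; 31 mod 6 = 1  ✔
#4 x7 = 9, x3 = 2; distinct  ✔
#5 x2 = 9 is odd  ✔
#6 x8 = 27 is in {27, 31, 22}  ✔
#7 x4 = 4 is in {4, 2, 7, 5}  ✔
#8 |2 - 4| = 2  ✔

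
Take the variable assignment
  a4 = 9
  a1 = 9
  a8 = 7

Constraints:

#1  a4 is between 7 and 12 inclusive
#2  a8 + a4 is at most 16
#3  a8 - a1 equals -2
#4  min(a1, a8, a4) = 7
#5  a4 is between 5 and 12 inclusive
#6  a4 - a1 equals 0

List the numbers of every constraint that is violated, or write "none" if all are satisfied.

None — every constraint holds.

#1 a4 = 9 lies in [7, 12]  true
#2 a8 + a4 = 7 + 9 = 16; 16 ≤ 16  true
#3 a8 - a1 = 7 - 9 = -2  true
#4 min(9, 7, 9) = 7  true
#5 a4 = 9 lies in [5, 12]  true
#6 a4 - a1 = 9 - 9 = 0  true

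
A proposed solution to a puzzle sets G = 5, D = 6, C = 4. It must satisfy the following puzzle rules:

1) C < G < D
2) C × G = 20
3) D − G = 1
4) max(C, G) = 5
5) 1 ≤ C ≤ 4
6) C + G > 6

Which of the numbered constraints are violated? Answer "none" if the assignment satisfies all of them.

1) values 4 < 5 < 6  yes
2) C × G = 4 × 5 = 20  yes
3) D − G = 6 − 5 = 1  yes
4) max(4, 5) = 5  yes
5) C = 4 lies in [1, 4]  yes
6) C + G = 4 + 5 = 9; 9 > 6  yes

Yes — all constraints hold.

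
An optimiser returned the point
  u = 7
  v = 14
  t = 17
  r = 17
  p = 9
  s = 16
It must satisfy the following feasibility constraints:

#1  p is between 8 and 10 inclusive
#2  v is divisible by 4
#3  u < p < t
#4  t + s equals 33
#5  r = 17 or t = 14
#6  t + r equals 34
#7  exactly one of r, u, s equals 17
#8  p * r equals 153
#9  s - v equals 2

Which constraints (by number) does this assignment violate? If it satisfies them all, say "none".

No — constraint 2 is not satisfied.

#1 p = 9 lies in [8, 10] — satisfied.
#2 14 = 4*3 + 2, so 4 does not divide 14 — violated.
#3 values 7 < 9 < 17 — satisfied.
#4 t + s = 17 + 16 = 33 — satisfied.
#5 r = 17 = 17 (first disjunct) — satisfied.
#6 t + r = 17 + 17 = 34 — satisfied.
#7 r=17, u=7, s=16; 1 of them equals 17 — satisfied.
#8 p * r = 9 * 17 = 153 — satisfied.
#9 s - v = 16 - 14 = 2 — satisfied.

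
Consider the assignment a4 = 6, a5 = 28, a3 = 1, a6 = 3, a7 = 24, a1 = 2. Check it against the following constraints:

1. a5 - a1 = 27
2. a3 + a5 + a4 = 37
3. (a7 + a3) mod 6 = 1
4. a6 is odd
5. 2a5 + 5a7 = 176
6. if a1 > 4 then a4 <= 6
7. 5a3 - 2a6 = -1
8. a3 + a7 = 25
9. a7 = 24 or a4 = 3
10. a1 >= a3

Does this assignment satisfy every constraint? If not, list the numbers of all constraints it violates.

Constraints 1 and 2 are violated.

1. a5 - a1 = 28 - 2 = 26, not 27  ✗
2. a3 + a5 + a4 = 1 + 28 + 6 = 35, not 37  ✗
3. a7 + a3 = 25; 25 mod 6 = 1  ✓
4. a6 = 3 is odd  ✓
5. 2a5 + 5a7 = 2(28) + 5(24) = 176  ✓
6. a1 = 2, not > 4; antecedent false, conditional vacuously true  ✓
7. 5a3 - 2a6 = 5(1) - 2(3) = -1  ✓
8. a3 + a7 = 1 + 24 = 25  ✓
9. a7 = 24 = 24 (first disjunct)  ✓
10. a1 = 2, a3 = 1; 2 ≥ 1  ✓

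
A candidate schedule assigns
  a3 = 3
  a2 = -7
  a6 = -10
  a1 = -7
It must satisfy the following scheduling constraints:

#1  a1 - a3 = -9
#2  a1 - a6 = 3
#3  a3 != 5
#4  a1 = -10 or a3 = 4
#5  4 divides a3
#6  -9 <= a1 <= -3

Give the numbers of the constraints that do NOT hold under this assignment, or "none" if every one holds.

Constraints 1, 4, and 5 are violated.

#1 a1 - a3 = -7 - 3 = -10, not -9 — violated.
#2 a1 - a6 = -7 - (-10) = 3 — satisfied.
#3 a3 = 3, and 3 ≠ 5 — satisfied.
#4 a1 = -7 ≠ -10 and a3 = 3 ≠ 4; both disjuncts false — violated.
#5 3 = 4*0 + 3, so 4 does not divide 3 — violated.
#6 a1 = -7 lies in [-9, -3] — satisfied.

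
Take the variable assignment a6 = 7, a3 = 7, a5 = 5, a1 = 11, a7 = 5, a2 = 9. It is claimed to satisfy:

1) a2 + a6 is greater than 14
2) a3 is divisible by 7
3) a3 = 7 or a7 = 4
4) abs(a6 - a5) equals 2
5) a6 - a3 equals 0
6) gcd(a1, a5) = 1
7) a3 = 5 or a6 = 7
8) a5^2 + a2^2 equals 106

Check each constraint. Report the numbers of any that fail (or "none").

None — every constraint holds.

1) a2 + a6 = 9 + 7 = 16; 16 > 14  yes
2) 7 / 7 = 1, so 7 divides 7  yes
3) a3 = 7 = 7 (first disjunct)  yes
4) abs(7 - 5) = 2  yes
5) a6 - a3 = 7 - 7 = 0  yes
6) gcd(11, 5) = 1  yes
7) a3 = 7 ≠ 5, but a6 = 7 = 7 (second disjunct)  yes
8) a5^2 + a2^2 = 5^2 + 9^2 = 25 + 81 = 106  yes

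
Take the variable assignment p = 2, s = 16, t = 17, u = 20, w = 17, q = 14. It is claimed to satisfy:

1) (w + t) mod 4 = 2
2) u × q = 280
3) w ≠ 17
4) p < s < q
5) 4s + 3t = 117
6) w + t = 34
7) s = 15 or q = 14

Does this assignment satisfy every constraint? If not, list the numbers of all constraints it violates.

1) w + t = 34; 34 mod 4 = 2  ✓
2) u × q = 20 × 14 = 280  ✓
3) w = 17, but 17 is required to differ  ✗
4) values 2, 16, 14; s = 16 is not < q = 14  ✗
5) 4s + 3t = 4(16) + 3(17) = 115, not 117  ✗
6) w + t = 17 + 17 = 34  ✓
7) s = 16 ≠ 15, but q = 14 = 14 (second disjunct)  ✓

Constraints 3, 4, 5 are violated.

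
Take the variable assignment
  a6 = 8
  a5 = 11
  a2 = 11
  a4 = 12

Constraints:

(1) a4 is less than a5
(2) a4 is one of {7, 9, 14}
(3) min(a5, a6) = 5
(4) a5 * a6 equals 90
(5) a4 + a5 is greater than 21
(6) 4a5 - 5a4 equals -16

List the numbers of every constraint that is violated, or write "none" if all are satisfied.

Constraints 1, 2, 3, and 4 are violated.

(1) a4 = 12, a5 = 11; 12 ≥ 11 (want <) — does not hold.
(2) a4 = 12 is not in {7, 9, 14} — does not hold.
(3) min(11, 8) = 8, not 5 — does not hold.
(4) a5 * a6 = 11 * 8 = 88, not 90 — does not hold.
(5) a4 + a5 = 12 + 11 = 23; 23 > 21 — holds.
(6) 4a5 - 5a4 = 4(11) - 5(12) = -16 — holds.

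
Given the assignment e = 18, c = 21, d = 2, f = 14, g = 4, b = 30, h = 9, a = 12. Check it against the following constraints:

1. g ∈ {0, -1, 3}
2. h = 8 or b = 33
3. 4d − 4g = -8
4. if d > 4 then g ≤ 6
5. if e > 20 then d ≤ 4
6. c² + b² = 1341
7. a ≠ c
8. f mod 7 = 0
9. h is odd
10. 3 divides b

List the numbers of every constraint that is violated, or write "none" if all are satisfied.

1. g = 4 is not in {0, -1, 3}  ✘
2. h = 9 ≠ 8 and b = 30 ≠ 33; both disjuncts false  ✘
3. 4d − 4g = 4(2) − 4(4) = -8  ✔
4. d = 2, not > 4; antecedent false, conditional vacuously true  ✔
5. e = 18, not > 20; antecedent false, conditional vacuously true  ✔
6. c² + b² = 21² + 30² = 441 + 900 = 1341  ✔
7. a = 12, c = 21; distinct  ✔
8. 14 mod 7 = 0  ✔
9. h = 9 is odd  ✔
10. 30 / 3 = 10, so 3 divides 30  ✔

Violated: 1 and 2.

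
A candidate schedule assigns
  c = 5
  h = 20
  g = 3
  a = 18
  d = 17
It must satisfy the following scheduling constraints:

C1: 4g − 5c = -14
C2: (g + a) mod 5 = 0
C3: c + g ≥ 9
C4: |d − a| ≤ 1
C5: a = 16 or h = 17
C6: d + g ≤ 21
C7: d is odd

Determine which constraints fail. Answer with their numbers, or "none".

Violated: 1, 2, 3, and 5.

C1: 4g − 5c = 4(3) − 5(5) = -13, not -14 — violated.
C2: g + a = 21; 21 mod 5 = 1, not 0 — violated.
C3: c + g = 5 + 3 = 8; 8 < 9, bound 9 not met — violated.
C4: |17 − 18| = 1; 1 ≤ 1 — OK.
C5: a = 18 ≠ 16 and h = 20 ≠ 17; both disjuncts false — violated.
C6: d + g = 17 + 3 = 20; 20 ≤ 21 — OK.
C7: d = 17 is odd — OK.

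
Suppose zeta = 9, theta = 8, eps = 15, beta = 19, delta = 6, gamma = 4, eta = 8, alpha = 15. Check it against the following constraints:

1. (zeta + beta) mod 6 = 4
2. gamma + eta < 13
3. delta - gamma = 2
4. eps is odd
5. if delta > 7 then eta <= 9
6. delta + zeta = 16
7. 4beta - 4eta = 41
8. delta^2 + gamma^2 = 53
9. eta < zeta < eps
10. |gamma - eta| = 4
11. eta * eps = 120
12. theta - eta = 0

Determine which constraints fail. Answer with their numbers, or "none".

Violated: 6, 7, 8.

1. zeta + beta = 28; 28 mod 6 = 4 — holds.
2. gamma + eta = 4 + 8 = 12; 12 < 13 — holds.
3. delta - gamma = 6 - 4 = 2 — holds.
4. eps = 15 is odd — holds.
5. delta = 6, not > 7; antecedent false, conditional vacuously true — holds.
6. delta + zeta = 6 + 9 = 15, not 16 — fails.
7. 4beta - 4eta = 4(19) - 4(8) = 44, not 41 — fails.
8. delta^2 + gamma^2 = 6^2 + 4^2 = 36 + 16 = 52, not 53 — fails.
9. values 8 < 9 < 15 — holds.
10. |4 - 8| = 4 — holds.
11. eta * eps = 8 * 15 = 120 — holds.
12. theta - eta = 8 - 8 = 0 — holds.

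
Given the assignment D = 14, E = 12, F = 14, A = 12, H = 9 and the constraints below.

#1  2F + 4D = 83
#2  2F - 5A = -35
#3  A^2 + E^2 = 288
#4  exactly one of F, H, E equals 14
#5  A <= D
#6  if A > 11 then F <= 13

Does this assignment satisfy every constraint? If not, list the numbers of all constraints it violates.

Constraints 1, 2, and 6 do not hold.

#1 2F + 4D = 2(14) + 4(14) = 84, not 83 — does not hold.
#2 2F - 5A = 2(14) - 5(12) = -32, not -35 — does not hold.
#3 A^2 + E^2 = 12^2 + 12^2 = 144 + 144 = 288 — holds.
#4 F=14, H=9, E=12; 1 of them equals 14 — holds.
#5 A = 12, D = 14; 12 ≤ 14 — holds.
#6 A = 12 > 11, so we need F ≤ 13; but F = 14 > 13 — does not hold.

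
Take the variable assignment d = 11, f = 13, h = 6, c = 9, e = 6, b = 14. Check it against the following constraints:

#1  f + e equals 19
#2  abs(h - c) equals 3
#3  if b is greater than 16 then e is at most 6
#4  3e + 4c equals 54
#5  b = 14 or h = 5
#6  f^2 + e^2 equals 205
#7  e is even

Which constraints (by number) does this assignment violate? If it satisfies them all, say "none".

The assignment satisfies every constraint.

#1 f + e = 13 + 6 = 19 — satisfied.
#2 abs(6 - 9) = 3 — satisfied.
#3 b = 14, not > 16; antecedent false, conditional vacuously true — satisfied.
#4 3e + 4c = 3(6) + 4(9) = 54 — satisfied.
#5 b = 14 = 14 (first disjunct) — satisfied.
#6 f^2 + e^2 = 13^2 + 6^2 = 169 + 36 = 205 — satisfied.
#7 e = 6 is even — satisfied.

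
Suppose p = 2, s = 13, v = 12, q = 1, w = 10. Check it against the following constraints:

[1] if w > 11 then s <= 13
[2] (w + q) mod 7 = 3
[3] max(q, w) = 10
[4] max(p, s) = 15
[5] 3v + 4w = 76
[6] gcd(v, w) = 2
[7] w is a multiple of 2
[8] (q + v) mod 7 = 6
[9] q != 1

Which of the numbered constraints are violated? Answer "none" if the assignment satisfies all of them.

The assignment fails constraints 2, 4, 9.

[1] w = 10, not > 11; antecedent false, conditional vacuously true — holds.
[2] w + q = 11; 11 mod 7 = 4, not 3 — fails.
[3] max(1, 10) = 10 — holds.
[4] max(2, 13) = 13, not 15 — fails.
[5] 3v + 4w = 3(12) + 4(10) = 76 — holds.
[6] gcd(12, 10) = 2 — holds.
[7] 10 / 2 = 5, so 2 divides 10 — holds.
[8] q + v = 13; 13 mod 7 = 6 — holds.
[9] q = 1, but 1 is required to differ — fails.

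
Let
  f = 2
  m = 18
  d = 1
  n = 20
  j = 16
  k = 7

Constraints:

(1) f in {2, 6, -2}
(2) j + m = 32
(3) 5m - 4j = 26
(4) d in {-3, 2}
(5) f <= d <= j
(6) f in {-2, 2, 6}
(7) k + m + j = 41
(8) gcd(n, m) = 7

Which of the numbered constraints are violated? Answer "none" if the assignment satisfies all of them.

The assignment fails constraints 2, 4, 5, 8.

(1) f = 2 is in {2, 6, -2} — holds.
(2) j + m = 16 + 18 = 34, not 32 — fails.
(3) 5m - 4j = 5(18) - 4(16) = 26 — holds.
(4) d = 1 is not in {-3, 2} — fails.
(5) values 2, 1, 16; f = 2 is not <= d = 1 — fails.
(6) f = 2 is in {-2, 2, 6} — holds.
(7) k + m + j = 7 + 18 + 16 = 41 — holds.
(8) gcd(20, 18) = 2, not 7 — fails.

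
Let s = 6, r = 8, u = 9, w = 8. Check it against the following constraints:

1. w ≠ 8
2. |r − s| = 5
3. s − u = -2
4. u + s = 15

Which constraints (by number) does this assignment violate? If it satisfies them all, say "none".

Constraints 1, 2, 3 are violated.

1. w = 8, but 8 is required to differ — violated.
2. |8 − 6| = 2, not 5 — violated.
3. s − u = 6 − 9 = -3, not -2 — violated.
4. u + s = 9 + 6 = 15 — OK.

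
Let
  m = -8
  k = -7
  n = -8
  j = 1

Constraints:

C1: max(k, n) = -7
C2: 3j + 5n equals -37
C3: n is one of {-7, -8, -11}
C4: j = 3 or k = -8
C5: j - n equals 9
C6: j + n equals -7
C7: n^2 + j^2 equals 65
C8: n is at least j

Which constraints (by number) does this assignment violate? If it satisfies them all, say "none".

No — constraints 4, 8 are not satisfied.

C1: max(-7, -8) = -7 — satisfied.
C2: 3j + 5n = 3(1) + 5(-8) = -37 — satisfied.
C3: n = -8 is in {-7, -8, -11} — satisfied.
C4: j = 1 ≠ 3 and k = -7 ≠ -8; both disjuncts false — violated.
C5: j - n = 1 - (-8) = 9 — satisfied.
C6: j + n = 1 + (-8) = -7 — satisfied.
C7: n^2 + j^2 = (-8)^2 + 1^2 = 64 + 1 = 65 — satisfied.
C8: n = -8, j = 1; -8 < 1 (want ≥) — violated.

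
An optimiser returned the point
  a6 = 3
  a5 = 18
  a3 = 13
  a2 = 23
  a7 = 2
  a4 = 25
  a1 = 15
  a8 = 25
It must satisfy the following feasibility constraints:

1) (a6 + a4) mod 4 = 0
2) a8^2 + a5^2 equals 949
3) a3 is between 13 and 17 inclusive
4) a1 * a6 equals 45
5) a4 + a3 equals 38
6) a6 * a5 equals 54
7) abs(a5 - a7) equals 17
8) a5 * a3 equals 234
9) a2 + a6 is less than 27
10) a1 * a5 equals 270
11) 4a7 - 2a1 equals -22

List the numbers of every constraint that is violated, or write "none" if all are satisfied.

1) a6 + a4 = 28; 28 mod 4 = 0 — holds.
2) a8^2 + a5^2 = 25^2 + 18^2 = 625 + 324 = 949 — holds.
3) a3 = 13 lies in [13, 17] — holds.
4) a1 * a6 = 15 * 3 = 45 — holds.
5) a4 + a3 = 25 + 13 = 38 — holds.
6) a6 * a5 = 3 * 18 = 54 — holds.
7) abs(18 - 2) = 16, not 17 — fails.
8) a5 * a3 = 18 * 13 = 234 — holds.
9) a2 + a6 = 23 + 3 = 26; 26 < 27 — holds.
10) a1 * a5 = 15 * 18 = 270 — holds.
11) 4a7 - 2a1 = 4(2) - 2(15) = -22 — holds.

No — constraint 7 is not satisfied.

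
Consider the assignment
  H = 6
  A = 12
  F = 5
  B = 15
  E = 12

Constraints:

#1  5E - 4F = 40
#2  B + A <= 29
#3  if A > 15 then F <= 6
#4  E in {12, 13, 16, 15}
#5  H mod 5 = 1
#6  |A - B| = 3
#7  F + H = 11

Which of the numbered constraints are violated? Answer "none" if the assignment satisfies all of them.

#1 5E - 4F = 5(12) - 4(5) = 40  holds
#2 B + A = 15 + 12 = 27; 27 ≤ 29  holds
#3 A = 12, not > 15; antecedent false, conditional vacuously true  holds
#4 E = 12 is in {12, 13, 16, 15}  holds
#5 6 mod 5 = 1  holds
#6 |12 - 15| = 3  holds
#7 F + H = 5 + 6 = 11  holds

None — every constraint holds.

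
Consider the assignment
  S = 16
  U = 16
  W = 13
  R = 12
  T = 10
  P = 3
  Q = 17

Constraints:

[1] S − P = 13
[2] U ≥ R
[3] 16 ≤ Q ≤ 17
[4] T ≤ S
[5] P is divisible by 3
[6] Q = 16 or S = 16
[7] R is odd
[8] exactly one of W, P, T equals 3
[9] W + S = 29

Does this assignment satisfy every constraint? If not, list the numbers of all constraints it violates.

[1] S − P = 16 − 3 = 13  true
[2] U = 16, R = 12; 16 ≥ 12  true
[3] Q = 17 lies in [16, 17]  true
[4] T = 10, S = 16; 10 ≤ 16  true
[5] 3 / 3 = 1, so 3 divides 3  true
[6] Q = 17 ≠ 16, but S = 16 = 16 (second disjunct)  true
[7] R = 12 is even  false
[8] W=13, P=3, T=10; 1 of them equals 3  true
[9] W + S = 13 + 16 = 29  true

Constraint 7 is violated.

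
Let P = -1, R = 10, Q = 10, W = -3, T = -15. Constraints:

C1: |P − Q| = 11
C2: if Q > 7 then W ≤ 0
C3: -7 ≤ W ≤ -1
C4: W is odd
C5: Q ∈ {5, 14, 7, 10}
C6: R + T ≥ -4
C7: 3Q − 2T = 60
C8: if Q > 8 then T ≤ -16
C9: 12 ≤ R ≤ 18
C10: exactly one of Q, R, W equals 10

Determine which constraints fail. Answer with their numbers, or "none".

The assignment fails constraints 6, 8, 9, and 10.

C1: |-1 − 10| = 11 — holds.
C2: Q = 10 > 7, so we need W ≤ 0; W = -3 ≤ 0 — holds.
C3: W = -3 lies in [-7, -1] — holds.
C4: W = -3 is odd — holds.
C5: Q = 10 is in {5, 14, 7, 10} — holds.
C6: R + T = 10 + (-15) = -5; -5 < -4, bound -4 not met — fails.
C7: 3Q − 2T = 3(10) − 2(-15) = 60 — holds.
C8: Q = 10 > 8, so we need T ≤ -16; but T = -15 > -16 — fails.
C9: R = 10 is outside [12, 18] — fails.
C10: Q=10, R=10, W=-3; 2 of them equal 10, not exactly one — fails.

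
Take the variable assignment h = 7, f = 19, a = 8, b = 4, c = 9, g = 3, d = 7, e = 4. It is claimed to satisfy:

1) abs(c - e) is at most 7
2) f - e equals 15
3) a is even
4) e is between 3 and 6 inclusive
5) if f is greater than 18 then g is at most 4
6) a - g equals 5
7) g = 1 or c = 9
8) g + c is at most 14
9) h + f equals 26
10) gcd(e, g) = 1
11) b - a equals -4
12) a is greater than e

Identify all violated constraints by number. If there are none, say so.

No violations.

1) abs(9 - 4) = 5; 5 ≤ 7 — satisfied.
2) f - e = 19 - 4 = 15 — satisfied.
3) a = 8 is even — satisfied.
4) e = 4 lies in [3, 6] — satisfied.
5) f = 19 > 18, so we need g ≤ 4; g = 3 ≤ 4 — satisfied.
6) a - g = 8 - 3 = 5 — satisfied.
7) g = 3 ≠ 1, but c = 9 = 9 (second disjunct) — satisfied.
8) g + c = 3 + 9 = 12; 12 ≤ 14 — satisfied.
9) h + f = 7 + 19 = 26 — satisfied.
10) gcd(4, 3) = 1 — satisfied.
11) b - a = 4 - 8 = -4 — satisfied.
12) a = 8, e = 4; 8 > 4 — satisfied.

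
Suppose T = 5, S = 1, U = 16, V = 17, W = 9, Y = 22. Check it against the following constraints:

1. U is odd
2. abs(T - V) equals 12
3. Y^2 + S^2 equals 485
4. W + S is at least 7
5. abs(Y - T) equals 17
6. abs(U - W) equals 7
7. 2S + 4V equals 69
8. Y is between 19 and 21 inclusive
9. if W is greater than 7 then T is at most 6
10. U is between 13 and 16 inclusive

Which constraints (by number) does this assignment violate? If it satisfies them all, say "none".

The assignment fails constraints 1, 7, 8.

1. U = 16 is even — fails.
2. abs(5 - 17) = 12 — holds.
3. Y^2 + S^2 = 22^2 + 1^2 = 484 + 1 = 485 — holds.
4. W + S = 9 + 1 = 10; 10 ≥ 7 — holds.
5. abs(22 - 5) = 17 — holds.
6. abs(16 - 9) = 7 — holds.
7. 2S + 4V = 2(1) + 4(17) = 70, not 69 — fails.
8. Y = 22 is outside [19, 21] — fails.
9. W = 9 > 7, so we need T ≤ 6; T = 5 ≤ 6 — holds.
10. U = 16 lies in [13, 16] — holds.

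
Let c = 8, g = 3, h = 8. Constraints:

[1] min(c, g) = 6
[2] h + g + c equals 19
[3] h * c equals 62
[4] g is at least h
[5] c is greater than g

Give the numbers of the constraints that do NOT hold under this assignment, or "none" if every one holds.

Violated: 1, 3, and 4.

[1] min(8, 3) = 3, not 6 — does not hold.
[2] h + g + c = 8 + 3 + 8 = 19 — holds.
[3] h * c = 8 * 8 = 64, not 62 — does not hold.
[4] g = 3, h = 8; 3 < 8 (want ≥) — does not hold.
[5] c = 8, g = 3; 8 > 3 — holds.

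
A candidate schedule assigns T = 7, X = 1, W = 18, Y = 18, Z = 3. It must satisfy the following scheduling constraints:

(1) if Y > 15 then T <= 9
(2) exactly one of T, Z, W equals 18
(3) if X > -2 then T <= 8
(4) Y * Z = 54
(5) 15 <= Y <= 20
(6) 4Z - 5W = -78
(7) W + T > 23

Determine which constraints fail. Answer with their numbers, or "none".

No violations.

(1) Y = 18 > 15, so we need T ≤ 9; T = 7 ≤ 9 — holds.
(2) T=7, Z=3, W=18; 1 of them equals 18 — holds.
(3) X = 1 > -2, so we need T ≤ 8; T = 7 ≤ 8 — holds.
(4) Y * Z = 18 * 3 = 54 — holds.
(5) Y = 18 lies in [15, 20] — holds.
(6) 4Z - 5W = 4(3) - 5(18) = -78 — holds.
(7) W + T = 18 + 7 = 25; 25 > 23 — holds.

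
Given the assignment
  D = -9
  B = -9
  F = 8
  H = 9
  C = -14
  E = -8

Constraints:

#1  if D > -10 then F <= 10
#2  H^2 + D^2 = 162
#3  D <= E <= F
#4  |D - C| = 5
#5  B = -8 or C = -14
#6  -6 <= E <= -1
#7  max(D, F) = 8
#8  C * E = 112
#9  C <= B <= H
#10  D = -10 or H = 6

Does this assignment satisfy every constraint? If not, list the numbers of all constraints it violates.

#1 D = -9 > -10, so we need F ≤ 10; F = 8 ≤ 10 — OK.
#2 H^2 + D^2 = 9^2 + (-9)^2 = 81 + 81 = 162 — OK.
#3 values -9 <= -8 <= 8 — OK.
#4 |-9 - (-14)| = 5 — OK.
#5 B = -9 ≠ -8, but C = -14 = -14 (second disjunct) — OK.
#6 E = -8 is outside [-6, -1] — violated.
#7 max(-9, 8) = 8 — OK.
#8 C * E = -14 * (-8) = 112 — OK.
#9 values -14 <= -9 <= 9 — OK.
#10 D = -9 ≠ -10 and H = 9 ≠ 6; both disjuncts false — violated.

Constraints 6 and 10 are violated.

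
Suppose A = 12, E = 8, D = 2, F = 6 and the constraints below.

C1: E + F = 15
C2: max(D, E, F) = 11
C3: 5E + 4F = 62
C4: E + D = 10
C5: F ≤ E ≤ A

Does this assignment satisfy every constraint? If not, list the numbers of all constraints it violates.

C1: E + F = 8 + 6 = 14, not 15  FAIL
C2: max(2, 8, 6) = 8, not 11  FAIL
C3: 5E + 4F = 5(8) + 4(6) = 64, not 62  FAIL
C4: E + D = 8 + 2 = 10  OK
C5: values 6 ≤ 8 ≤ 12  OK

The assignment fails constraints 1, 2, and 3.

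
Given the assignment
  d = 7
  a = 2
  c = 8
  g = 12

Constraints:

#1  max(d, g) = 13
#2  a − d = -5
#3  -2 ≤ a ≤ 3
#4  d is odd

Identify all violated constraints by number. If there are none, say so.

#1 max(7, 12) = 12, not 13 — violated.
#2 a − d = 2 − 7 = -5 — satisfied.
#3 a = 2 lies in [-2, 3] — satisfied.
#4 d = 7 is odd — satisfied.

The assignment fails constraint 1.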